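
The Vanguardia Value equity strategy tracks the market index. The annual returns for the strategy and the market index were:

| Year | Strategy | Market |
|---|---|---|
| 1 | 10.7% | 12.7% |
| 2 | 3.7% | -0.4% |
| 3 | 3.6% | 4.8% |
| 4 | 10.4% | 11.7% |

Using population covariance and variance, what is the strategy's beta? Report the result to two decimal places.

r̄p = 7.1000%,  r̄m = 7.2000%
Cov = Σ(rp − r̄p)(rm − r̄m) / 4 = 17.2225
Var(rm) = Σ(rm − r̄m)² / 4 = 28.5050
β = Cov / Var = 17.2225 / 28.5050 = 0.6042

0.60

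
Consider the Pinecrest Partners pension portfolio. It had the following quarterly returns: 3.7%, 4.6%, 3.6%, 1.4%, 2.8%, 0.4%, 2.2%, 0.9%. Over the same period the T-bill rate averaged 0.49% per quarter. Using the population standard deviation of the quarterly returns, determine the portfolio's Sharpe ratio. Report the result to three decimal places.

1.413

r̄ = (3.7 + 4.6 + 3.6 + 1.4 + 2.8 + 0.4 + 2.2 + 0.9) / 8 = 2.4500%
Σ(r − r̄)² = 15.4000; population σ = √(15.4000/8) = 1.3874%
Sharpe = (r̄ − rf) / σ = (2.4500 − 0.49) / 1.3874 = 1.9600 / 1.3874 = 1.4127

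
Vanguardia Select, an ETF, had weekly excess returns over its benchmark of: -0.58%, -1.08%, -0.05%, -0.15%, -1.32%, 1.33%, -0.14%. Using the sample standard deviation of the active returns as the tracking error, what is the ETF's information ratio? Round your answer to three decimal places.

r̄ = (-0.58 − 1.08 − 0.05 − 0.15 − 1.32 + 1.33 − 0.14) / 7 = -1.990 / 7 = -0.2843%
Σ(r − r̄)² = 4.4930; sample σ = √(4.4930/6) = 0.8654%
IR = r̄ / tracking error = -0.2843 / 0.8654 = -0.3285

-0.329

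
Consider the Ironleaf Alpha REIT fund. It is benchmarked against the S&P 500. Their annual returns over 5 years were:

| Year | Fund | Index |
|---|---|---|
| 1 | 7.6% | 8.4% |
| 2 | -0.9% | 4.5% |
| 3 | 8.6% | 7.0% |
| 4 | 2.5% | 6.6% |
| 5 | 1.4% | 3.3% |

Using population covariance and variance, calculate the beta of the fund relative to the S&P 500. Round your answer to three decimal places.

1.602

r̄p = 3.8400%,  r̄m = 5.9600%
Cov = Σ(rp − r̄p)(rm − r̄m) / 5 = 5.3356
Var(rm) = Σ(rm − r̄m)² / 5 = 3.3304
β = Cov / Var = 5.3356 / 3.3304 = 1.6021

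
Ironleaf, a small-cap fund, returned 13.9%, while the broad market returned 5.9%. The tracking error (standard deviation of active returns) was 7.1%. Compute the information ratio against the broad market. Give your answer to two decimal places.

1.13

IR = (Rp − Rb) / TE = (13.9% − 5.9%) / 7.1% = 8.00% / 7.1% = 1.1268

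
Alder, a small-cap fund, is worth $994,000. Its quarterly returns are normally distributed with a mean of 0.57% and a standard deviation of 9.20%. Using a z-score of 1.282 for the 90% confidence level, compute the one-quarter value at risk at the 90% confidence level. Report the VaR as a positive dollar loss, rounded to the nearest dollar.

$111,571

Return at the 90% tail: μ − z·σ = 0.57% − 1.282 × 9.20% = 0.57 − 11.7944 = -11.2244%
VaR = −(-11.2244%) × $994,000 = 11.2244% × $994,000 = $111,571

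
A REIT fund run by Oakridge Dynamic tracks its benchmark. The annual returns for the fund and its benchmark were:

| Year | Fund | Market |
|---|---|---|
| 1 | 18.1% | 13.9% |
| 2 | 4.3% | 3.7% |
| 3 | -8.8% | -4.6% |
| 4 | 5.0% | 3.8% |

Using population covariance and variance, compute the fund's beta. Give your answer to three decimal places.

r̄p = 4.6500%,  r̄m = 4.2000%
Cov = Σ(rp − r̄p)(rm − r̄m) / 4 = 62.2150
Var(rm) = Σ(rm − r̄m)² / 4 = 42.9850
β = Cov / Var = 62.2150 / 42.9850 = 1.4474

1.447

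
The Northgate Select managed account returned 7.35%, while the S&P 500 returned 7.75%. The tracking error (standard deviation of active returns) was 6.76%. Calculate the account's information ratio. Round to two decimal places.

IR = (Rp − Rb) / TE = (7.35% − 7.75%) / 6.76% = -0.40% / 6.76% = -0.0592

-0.06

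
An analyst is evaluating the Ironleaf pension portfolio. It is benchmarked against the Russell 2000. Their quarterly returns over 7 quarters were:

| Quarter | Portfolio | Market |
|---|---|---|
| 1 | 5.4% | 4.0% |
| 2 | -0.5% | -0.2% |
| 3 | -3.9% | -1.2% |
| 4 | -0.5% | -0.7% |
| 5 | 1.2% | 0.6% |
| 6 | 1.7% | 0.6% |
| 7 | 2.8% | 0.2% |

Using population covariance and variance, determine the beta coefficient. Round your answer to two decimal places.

1.52

r̄p = 0.8857%,  r̄m = 0.4714%
Cov = Σ(rp − r̄p)(rm − r̄m) / 7 = 3.7296
Var(rm) = Σ(rm − r̄m)² / 7 = 2.4535
β = Cov / Var = 3.7296 / 2.4535 = 1.5201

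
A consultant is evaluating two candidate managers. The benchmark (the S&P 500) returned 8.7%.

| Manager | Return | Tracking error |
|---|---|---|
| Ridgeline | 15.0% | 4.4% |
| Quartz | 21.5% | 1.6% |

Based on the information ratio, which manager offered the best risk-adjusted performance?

Quartz

Ridgeline: IR = (15.0% − 8.7%) / 4.4% = 1.432
Quartz: IR = (21.5% − 8.7%) / 1.6% = 8.000
Highest: Quartz (8.000).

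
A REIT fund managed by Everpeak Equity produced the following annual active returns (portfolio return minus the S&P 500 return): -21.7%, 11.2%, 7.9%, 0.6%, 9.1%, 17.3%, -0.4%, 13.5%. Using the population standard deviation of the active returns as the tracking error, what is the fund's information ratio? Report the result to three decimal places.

0.410

r̄ = (-21.7 + 11.2 + 7.9 + 0.6 + 9.1 + 17.3 − 0.4 + 13.5) / 8 = 4.6875%
Population σ = √[Σ(r − r̄)² / 8] = √[1047.8288 / 8] = √130.9786 = 11.4446%
IR = r̄ / tracking error = 4.6875 / 11.4446 = 0.4096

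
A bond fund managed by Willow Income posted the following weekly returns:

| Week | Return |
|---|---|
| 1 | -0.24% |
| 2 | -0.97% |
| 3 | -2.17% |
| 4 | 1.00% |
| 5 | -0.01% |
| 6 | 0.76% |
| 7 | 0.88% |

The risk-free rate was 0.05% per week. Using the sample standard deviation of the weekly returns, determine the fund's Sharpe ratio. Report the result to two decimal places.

-0.14

r̄ = (-0.24 − 0.97 − 2.17 + 1 − 0.01 + 0.76 + 0.88) / 7 = -0.750 / 7 = -0.1071%
Σ(r − r̄)² = (-0.24 − (-0.1071))² + (-0.97 − (-0.1071))² + (-2.17 − (-0.1071))² + … = 7.9791
σ = √[7.9791 / 6] = 1.1532%
Sharpe = (r̄ − rf) / σ = (-0.1071 − 0.05) / 1.1532 = -0.1571 / 1.1532 = -0.1362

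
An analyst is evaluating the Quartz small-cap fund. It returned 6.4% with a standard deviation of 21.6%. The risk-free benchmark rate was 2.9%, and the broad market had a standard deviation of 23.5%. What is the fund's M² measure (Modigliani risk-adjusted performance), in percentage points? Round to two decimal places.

6.71

Sharpe = (Rp − Rf) / σp = (6.4% − 2.9%) / 21.6% = 0.1620
M² = Rf + Sharpe × σm = 2.9% + 0.1620 × 23.5% = 6.7070%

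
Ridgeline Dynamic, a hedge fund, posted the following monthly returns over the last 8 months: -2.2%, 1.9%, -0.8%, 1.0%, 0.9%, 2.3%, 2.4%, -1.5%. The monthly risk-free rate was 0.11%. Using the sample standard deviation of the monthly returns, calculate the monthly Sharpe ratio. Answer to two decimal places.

0.22

Mean return r̄ = 4.00 / 8 = 0.5000%
Σ(r − r̄)² = (-2.2 − 0.5000)² + (1.9 − 0.5000)² + (-0.8 − 0.5000)² + … = 22.2000
σ = √[22.2000 / 7] = 1.7809%
Sharpe = (r̄ − rf) / σ = (0.5000 − 0.11) / 1.7809 = 0.3900 / 1.7809 = 0.2190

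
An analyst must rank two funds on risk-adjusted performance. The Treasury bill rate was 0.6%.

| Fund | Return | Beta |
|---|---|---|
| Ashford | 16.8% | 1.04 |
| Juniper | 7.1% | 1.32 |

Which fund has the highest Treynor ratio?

Ashford: Treynor = (16.8% − 0.6%) / 1.04 = 15.577
Juniper: Treynor = (7.1% − 0.6%) / 1.32 = 4.924
Highest: Ashford (15.577).

Ashford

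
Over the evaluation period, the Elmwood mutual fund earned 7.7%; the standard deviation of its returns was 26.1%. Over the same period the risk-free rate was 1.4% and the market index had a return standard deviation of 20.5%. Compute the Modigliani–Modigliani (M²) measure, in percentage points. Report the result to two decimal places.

Sharpe = (Rp − Rf) / σp = (7.7% − 1.4%) / 26.1% = 0.2414
M² = Rf + Sharpe × σm = 1.4% + 0.2414 × 20.5% = 6.3487%

6.35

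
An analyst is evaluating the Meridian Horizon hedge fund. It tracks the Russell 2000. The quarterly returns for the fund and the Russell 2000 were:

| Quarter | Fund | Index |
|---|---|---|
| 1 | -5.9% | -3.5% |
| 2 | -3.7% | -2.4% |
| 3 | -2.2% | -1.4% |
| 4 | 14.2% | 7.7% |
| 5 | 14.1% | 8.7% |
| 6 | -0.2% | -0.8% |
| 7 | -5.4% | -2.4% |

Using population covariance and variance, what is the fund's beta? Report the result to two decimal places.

1.72

r̄p = 1.5571%,  r̄m = 0.8429%
Cov = Σ(rp − r̄p)(rm − r̄m) / 7 = 38.3647
Var(rm) = Σ(rm − r̄m)² / 7 = 22.3396
β = Cov / Var = 38.3647 / 22.3396 = 1.7173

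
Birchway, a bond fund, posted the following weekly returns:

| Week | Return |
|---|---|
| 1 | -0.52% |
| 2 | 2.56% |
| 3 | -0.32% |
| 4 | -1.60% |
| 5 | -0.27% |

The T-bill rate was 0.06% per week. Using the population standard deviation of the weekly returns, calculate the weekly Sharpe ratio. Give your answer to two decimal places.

-0.07

μ = (-0.52 + 2.56 − 0.32 − 1.6 − 0.27) / 5 = -0.150 / 5 = -0.0300%
Population σ = √[Σ(r − μ)² / 5] = √[9.5548 / 5] = √1.9110 = 1.3824%
Sharpe = (μ − rf) / σ = (-0.0300 − 0.06) / 1.3824 = -0.0900 / 1.3824 = -0.0651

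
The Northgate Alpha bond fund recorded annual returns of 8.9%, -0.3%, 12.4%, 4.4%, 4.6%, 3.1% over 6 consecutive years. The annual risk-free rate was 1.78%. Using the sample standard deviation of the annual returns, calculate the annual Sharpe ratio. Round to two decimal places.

0.83

r̄ = (8.9 − 0.3 + 12.4 + 4.4 + 4.6 + 3.1) / 6 = 5.5167%
Σ(r − r̄)² = 100.5883; sample σ = √(100.5883/5) = 4.4853%
Sharpe = (r̄ − rf) / σ = (5.5167 − 1.78) / 4.4853 = 3.7367 / 4.4853 = 0.8331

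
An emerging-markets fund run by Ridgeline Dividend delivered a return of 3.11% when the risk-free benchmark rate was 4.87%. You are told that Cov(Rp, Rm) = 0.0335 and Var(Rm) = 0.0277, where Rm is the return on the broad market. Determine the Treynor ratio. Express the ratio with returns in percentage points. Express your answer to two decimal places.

β = Cov / Var = 0.0335 / 0.0277 = 1.2094
Treynor = (Rp − Rf) / β = (3.11% − 4.87%) / 1.2094 = -1.76 / 1.2094 = -1.4553

-1.46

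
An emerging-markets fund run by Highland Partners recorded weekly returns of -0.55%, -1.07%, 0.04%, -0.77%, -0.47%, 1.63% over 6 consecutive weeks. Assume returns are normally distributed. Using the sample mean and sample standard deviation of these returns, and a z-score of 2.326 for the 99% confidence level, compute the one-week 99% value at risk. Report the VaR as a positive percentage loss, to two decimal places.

Mean return r̄ = -1.190 / 6 = -0.1983%
Σ(r − r̄)² = 4.6837; sample σ = √(4.6837/5) = 0.9679%
VaR = −(r̄ − z·σ) = −(-0.1983 − 2.326 × 0.9679) = −(-2.4496) = 2.4496%

2.45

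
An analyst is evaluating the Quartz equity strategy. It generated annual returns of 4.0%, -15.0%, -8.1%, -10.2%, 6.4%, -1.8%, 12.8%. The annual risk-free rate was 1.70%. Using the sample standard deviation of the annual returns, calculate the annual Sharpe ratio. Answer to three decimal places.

μ = (4 − 15 − 8.1 − 10.2 + 6.4 − 1.8 + 12.8) / 7 = -11.90 / 7 = -1.7000%
Σ(r − μ)² = 598.4600; sample σ = √(598.4600/6) = 9.9872%
Sharpe = (μ − rf) / σ = (-1.7000 − 1.7) / 9.9872 = -3.4000 / 9.9872 = -0.3404

-0.340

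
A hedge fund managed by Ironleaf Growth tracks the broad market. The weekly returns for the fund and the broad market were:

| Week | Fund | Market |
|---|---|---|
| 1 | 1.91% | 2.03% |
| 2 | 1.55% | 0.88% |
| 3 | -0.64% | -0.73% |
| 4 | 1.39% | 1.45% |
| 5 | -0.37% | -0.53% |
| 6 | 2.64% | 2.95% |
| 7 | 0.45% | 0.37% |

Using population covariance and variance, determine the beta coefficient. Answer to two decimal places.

0.88

r̄p = 0.9900%,  r̄m = 0.9171%
Cov = Σ(rp − r̄p)(rm − r̄m) / 7 = 1.3598
Var(rm) = Σ(rm − r̄m)² / 7 = 1.5376
β = Cov / Var = 1.3598 / 1.5376 = 0.8844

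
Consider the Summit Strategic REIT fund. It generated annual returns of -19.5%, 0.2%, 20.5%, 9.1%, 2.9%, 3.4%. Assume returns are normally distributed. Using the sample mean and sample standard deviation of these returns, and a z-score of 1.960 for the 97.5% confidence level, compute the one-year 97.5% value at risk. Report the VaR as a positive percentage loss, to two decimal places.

r̄ = (-19.5 + 0.2 + 20.5 + 9.1 + 2.9 + 3.4) / 6 = 16.60 / 6 = 2.7667%
Sample σ = √[Σ(r − r̄)² / 5] = √[857.3933 / 5] = √171.4787 = 13.0950%
VaR = −(r̄ − z·σ) = −(2.7667 − 1.960 × 13.0950) = −(-22.8995) = 22.8995%

22.90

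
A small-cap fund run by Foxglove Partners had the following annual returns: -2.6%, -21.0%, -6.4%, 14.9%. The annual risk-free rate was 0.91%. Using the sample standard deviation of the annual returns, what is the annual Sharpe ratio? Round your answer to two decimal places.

-0.32

Mean return r̄ = -15.10 / 4 = -3.7750%
Σ(r − r̄)² = 653.7275; sample σ = √(653.7275/3) = 14.7617%
Sharpe = (r̄ − rf) / σ = (-3.7750 − 0.91) / 14.7617 = -4.6850 / 14.7617 = -0.3174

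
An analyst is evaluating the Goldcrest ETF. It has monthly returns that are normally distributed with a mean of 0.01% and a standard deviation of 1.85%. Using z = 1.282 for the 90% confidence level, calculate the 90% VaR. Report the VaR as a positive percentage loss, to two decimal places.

2.36

VaR (as % loss) = −(μ − z·σ) = −(0.01% − 1.282 × 1.85%) = −(-2.3617%) = 2.3617%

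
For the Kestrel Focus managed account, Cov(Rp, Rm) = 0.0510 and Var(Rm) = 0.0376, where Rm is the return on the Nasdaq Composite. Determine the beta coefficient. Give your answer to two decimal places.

β = Cov(Rp, Rm) / Var(Rm) = 0.0510 / 0.0376 = 1.3564

1.36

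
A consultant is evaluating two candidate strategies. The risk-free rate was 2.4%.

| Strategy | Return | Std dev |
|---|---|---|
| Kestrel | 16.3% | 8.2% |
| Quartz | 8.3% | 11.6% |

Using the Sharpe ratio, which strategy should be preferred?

Kestrel

Kestrel: Sharpe ratio = (16.3% − 2.4%) / 8.2% = 1.695
Quartz: Sharpe ratio = (8.3% − 2.4%) / 11.6% = 0.509
Highest: Kestrel (1.695).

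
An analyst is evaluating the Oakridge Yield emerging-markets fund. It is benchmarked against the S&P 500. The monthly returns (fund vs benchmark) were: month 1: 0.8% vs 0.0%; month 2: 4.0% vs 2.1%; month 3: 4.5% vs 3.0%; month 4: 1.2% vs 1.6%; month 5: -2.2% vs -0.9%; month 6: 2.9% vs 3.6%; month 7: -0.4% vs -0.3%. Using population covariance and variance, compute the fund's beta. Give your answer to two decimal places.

r̄p = 1.5429%,  r̄m = 1.3000%
Cov = Σ(rp − r̄p)(rm − r̄m) / 7 = 3.1886
Var(rm) = Σ(rm − r̄m)² / 7 = 2.5714
β = Cov / Var = 3.1886 / 2.5714 = 1.2400

1.24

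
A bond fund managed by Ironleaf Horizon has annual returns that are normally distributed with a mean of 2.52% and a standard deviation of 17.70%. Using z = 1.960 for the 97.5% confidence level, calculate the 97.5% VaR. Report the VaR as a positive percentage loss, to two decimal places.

32.17

VaR (as % loss) = −(μ − z·σ) = −(2.52% − 1.960 × 17.70%) = −(-32.1720%) = 32.1720%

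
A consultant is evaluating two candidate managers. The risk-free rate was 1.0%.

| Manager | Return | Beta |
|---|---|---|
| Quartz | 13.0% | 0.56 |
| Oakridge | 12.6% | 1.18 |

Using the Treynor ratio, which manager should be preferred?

Quartz

Quartz: Treynor = (13.0% − 1.0%) / 0.56 = 21.429
Oakridge: Treynor = (12.6% − 1.0%) / 1.18 = 9.831
Highest: Quartz (21.429).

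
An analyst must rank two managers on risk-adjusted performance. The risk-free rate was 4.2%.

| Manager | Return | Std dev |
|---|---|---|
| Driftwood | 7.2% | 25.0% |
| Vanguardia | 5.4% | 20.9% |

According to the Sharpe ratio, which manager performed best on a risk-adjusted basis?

Driftwood

Driftwood: Sharpe ratio = (7.2% − 4.2%) / 25.0% = 0.120
Vanguardia: Sharpe ratio = (5.4% − 4.2%) / 20.9% = 0.057
Highest: Driftwood (0.120).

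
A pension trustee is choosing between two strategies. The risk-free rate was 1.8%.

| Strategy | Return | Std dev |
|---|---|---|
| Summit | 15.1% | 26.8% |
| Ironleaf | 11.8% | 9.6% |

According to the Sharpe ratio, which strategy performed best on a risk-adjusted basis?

Summit: Sharpe ratio = (15.1% − 1.8%) / 26.8% = 0.496
Ironleaf: Sharpe ratio = (11.8% − 1.8%) / 9.6% = 1.042
Highest: Ironleaf (1.042).

Ironleaf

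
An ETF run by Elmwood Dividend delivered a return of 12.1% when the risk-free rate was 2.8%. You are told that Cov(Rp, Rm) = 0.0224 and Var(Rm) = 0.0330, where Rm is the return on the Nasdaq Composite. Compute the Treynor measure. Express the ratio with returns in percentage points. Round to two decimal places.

β = Cov / Var = 0.0224 / 0.0330 = 0.6788
Treynor = (Rp − Rf) / β = (12.1% − 2.8%) / 0.6788 = 9.30 / 0.6788 = 13.7006

13.70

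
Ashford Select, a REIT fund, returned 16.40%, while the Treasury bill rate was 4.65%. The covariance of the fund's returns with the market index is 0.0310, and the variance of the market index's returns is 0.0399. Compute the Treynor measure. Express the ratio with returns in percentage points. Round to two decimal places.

15.12

β = Cov / Var = 0.0310 / 0.0399 = 0.7769
Treynor = (Rp − Rf) / β = (16.40% − 4.65%) / 0.7769 = 11.75 / 0.7769 = 15.1242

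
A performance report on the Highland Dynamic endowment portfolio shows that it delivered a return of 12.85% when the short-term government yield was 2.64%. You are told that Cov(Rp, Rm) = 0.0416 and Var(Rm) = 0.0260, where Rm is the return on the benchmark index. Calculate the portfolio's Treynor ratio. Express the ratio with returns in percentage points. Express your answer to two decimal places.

β = Cov / Var = 0.0416 / 0.0260 = 1.6000
Treynor = (Rp − Rf) / β = (12.85% − 2.64%) / 1.6000 = 10.21 / 1.6000 = 6.3813

6.38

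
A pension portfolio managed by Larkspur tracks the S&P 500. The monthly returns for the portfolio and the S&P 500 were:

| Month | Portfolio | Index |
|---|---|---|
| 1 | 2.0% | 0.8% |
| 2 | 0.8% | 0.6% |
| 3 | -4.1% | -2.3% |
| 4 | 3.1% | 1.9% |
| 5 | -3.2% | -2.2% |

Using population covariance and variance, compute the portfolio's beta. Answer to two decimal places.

r̄p = -0.2800%,  r̄m = -0.2400%
Cov = Σ(rp − r̄p)(rm − r̄m) / 5 = 4.8208
Var(rm) = Σ(rm − r̄m)² / 5 = 2.8904
β = Cov / Var = 4.8208 / 2.8904 = 1.6679

1.67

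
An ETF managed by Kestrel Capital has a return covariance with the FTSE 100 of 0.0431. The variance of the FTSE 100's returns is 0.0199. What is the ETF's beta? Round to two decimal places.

2.17

β = Cov(Rp, Rm) / Var(Rm) = 0.0431 / 0.0199 = 2.1658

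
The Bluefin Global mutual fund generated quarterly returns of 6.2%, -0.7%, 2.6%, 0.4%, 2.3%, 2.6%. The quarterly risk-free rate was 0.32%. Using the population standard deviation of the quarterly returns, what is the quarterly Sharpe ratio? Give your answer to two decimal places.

Mean return r̄ = 13.40 / 6 = 2.2333%
Σ(r − r̄)² = (6.2 − 2.2333)² + (-0.7 − 2.2333)² + … = 27.9733
σ = √[27.9733 / 6] = 2.1592%
Sharpe = (r̄ − rf) / σ = (2.2333 − 0.32) / 2.1592 = 1.9133 / 2.1592 = 0.8861

0.89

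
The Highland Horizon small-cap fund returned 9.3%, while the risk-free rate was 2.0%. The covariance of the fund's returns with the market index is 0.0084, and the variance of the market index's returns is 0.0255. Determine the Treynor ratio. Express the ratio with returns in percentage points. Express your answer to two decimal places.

β = Cov / Var = 0.0084 / 0.0255 = 0.3294
Treynor = (Rp − Rf) / β = (9.3% − 2.0%) / 0.3294 = 7.30 / 0.3294 = 22.1615

22.16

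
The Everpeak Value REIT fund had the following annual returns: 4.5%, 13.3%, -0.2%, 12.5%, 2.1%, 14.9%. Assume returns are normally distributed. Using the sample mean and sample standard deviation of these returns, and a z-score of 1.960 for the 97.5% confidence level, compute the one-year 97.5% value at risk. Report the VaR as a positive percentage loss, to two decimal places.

r̄ = (4.5 + 13.3 − 0.2 + 12.5 + 2.1 + 14.9) / 6 = 7.8500%
Sample σ = √[Σ(r − r̄)² / 5] = √[210.1150 / 5] = √42.0230 = 6.4825%
VaR = −(r̄ − z·σ) = −(7.8500 − 1.960 × 6.4825) = −(-4.8557) = 4.8557%

4.86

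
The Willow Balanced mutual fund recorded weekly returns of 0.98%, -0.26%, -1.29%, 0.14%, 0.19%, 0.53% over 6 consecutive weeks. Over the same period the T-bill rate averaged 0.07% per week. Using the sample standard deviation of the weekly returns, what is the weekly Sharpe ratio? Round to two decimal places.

-0.03

Mean return r̄ = 0.290 / 6 = 0.0483%
Σ(r − r̄)² = 3.0147; sample σ = √(3.0147/5) = 0.7765%
Sharpe = (r̄ − rf) / σ = (0.0483 − 0.07) / 0.7765 = -0.0217 / 0.7765 = -0.0279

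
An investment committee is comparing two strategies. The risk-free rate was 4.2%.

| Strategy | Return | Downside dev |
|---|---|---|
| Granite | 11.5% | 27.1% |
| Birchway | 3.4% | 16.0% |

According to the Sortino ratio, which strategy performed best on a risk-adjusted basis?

Granite

Granite: Sortino ratio = (11.5% − 4.2%) / 27.1% = 0.269
Birchway: Sortino ratio = (3.4% − 4.2%) / 16.0% = -0.050
Highest: Granite (0.269).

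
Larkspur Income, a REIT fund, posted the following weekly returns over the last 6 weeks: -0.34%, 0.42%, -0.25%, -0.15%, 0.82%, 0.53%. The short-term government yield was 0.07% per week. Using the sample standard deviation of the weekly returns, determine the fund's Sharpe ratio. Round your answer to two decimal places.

μ = (-0.34 + 0.42 − 0.25 − 0.15 + 0.82 + 0.53) / 6 = 1.030 / 6 = 0.1717%
Sample σ = √[Σ(r − μ)² / 5] = √[1.1535 / 5] = √0.2307 = 0.4803%
Sharpe = (μ − rf) / σ = (0.1717 − 0.07) / 0.4803 = 0.1017 / 0.4803 = 0.2117

0.21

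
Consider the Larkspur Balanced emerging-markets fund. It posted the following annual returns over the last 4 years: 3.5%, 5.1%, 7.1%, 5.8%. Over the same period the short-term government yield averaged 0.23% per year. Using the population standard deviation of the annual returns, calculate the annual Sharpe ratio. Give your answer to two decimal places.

Mean return μ = 21.50 / 4 = 5.3750%
Σ(r − μ)² = (3.5 − 5.3750)² + (5.1 − 5.3750)² + … = 6.7475
σ = √[6.7475 / 4] = 1.2988%
Sharpe = (μ − rf) / σ = (5.3750 − 0.23) / 1.2988 = 5.1450 / 1.2988 = 3.9613

3.96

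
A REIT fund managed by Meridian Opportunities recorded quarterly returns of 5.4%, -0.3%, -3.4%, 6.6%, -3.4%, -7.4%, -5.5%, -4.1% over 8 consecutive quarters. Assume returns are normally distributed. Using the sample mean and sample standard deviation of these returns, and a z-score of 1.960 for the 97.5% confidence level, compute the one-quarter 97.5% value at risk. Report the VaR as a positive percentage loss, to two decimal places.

r̄ = (5.4 − 0.3 − 3.4 + 6.6 − 3.4 − 7.4 − 5.5 − 4.1) / 8 = -12.10 / 8 = -1.5125%
Sample σ = √[Σ(r − r̄)² / 7] = √[179.4488 / 7] = √25.6355 = 5.0632%
VaR = −(r̄ − z·σ) = −(-1.5125 − 1.960 × 5.0632) = −(-11.4364) = 11.4364%

11.44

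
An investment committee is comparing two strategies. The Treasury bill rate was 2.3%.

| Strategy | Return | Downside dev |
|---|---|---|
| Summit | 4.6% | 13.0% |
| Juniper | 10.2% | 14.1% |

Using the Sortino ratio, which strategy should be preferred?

Juniper

Summit: Sortino ratio = (4.6% − 2.3%) / 13.0% = 0.177
Juniper: Sortino ratio = (10.2% − 2.3%) / 14.1% = 0.560
Highest: Juniper (0.560).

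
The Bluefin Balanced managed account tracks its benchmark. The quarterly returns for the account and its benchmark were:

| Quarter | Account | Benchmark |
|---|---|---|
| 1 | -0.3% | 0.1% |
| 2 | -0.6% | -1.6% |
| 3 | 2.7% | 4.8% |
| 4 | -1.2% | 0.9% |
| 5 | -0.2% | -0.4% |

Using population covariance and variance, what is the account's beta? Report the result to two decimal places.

r̄p = 0.0800%,  r̄m = 0.7600%
Cov = Σ(rp − r̄p)(rm − r̄m) / 5 = 2.5172
Var(rm) = Σ(rm − r̄m)² / 5 = 4.7384
β = Cov / Var = 2.5172 / 4.7384 = 0.5312

0.53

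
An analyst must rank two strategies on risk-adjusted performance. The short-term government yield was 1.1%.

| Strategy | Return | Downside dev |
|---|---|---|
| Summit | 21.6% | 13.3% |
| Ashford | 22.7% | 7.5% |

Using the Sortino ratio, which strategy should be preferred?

Ashford

Summit: Sortino ratio = (21.6% − 1.1%) / 13.3% = 1.541
Ashford: Sortino ratio = (22.7% − 1.1%) / 7.5% = 2.880
Highest: Ashford (2.880).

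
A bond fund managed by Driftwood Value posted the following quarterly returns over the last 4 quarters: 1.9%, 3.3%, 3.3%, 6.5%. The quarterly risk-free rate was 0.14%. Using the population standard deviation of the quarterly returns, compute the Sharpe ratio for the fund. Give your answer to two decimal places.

2.14

r̄ = (1.9 + 3.3 + 3.3 + 6.5) / 4 = 15.00 / 4 = 3.7500%
Population σ = √[Σ(r − r̄)² / 4] = √[11.3900 / 4] = √2.8475 = 1.6875%
Sharpe = (r̄ − rf) / σ = (3.7500 − 0.14) / 1.6875 = 3.6100 / 1.6875 = 2.1393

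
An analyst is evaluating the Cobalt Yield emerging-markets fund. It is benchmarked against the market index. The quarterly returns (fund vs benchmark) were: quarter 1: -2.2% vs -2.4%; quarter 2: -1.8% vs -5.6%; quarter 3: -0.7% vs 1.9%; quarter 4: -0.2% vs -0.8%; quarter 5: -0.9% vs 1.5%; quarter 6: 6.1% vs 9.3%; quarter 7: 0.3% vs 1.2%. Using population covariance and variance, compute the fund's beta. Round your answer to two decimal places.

r̄p = 0.0857%,  r̄m = 0.7286%
Cov = Σ(rp − r̄p)(rm − r̄m) / 7 = 9.9276
Var(rm) = Σ(rm − r̄m)² / 7 = 18.2620
β = Cov / Var = 9.9276 / 18.2620 = 0.5436

0.54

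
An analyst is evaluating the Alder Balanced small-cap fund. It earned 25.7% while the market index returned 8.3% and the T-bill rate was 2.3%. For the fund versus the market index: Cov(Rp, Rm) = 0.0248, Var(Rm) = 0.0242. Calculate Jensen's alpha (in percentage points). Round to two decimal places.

β = Cov / Var = 0.0248 / 0.0242 = 1.0248
E[R] = Rf + β(Rm − Rf) = 2.3% + 1.0248 × (8.3% − 2.3%) = 8.4488%
α = Rp − E[R] = 25.7% − 8.4488% = 17.2512

17.25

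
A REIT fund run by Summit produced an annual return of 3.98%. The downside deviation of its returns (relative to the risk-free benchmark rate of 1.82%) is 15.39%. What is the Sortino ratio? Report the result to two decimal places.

Sortino = (Rp − Rf) / σd = (3.98% − 1.82%) / 15.39% = 2.16% / 15.39% = 0.1404

0.14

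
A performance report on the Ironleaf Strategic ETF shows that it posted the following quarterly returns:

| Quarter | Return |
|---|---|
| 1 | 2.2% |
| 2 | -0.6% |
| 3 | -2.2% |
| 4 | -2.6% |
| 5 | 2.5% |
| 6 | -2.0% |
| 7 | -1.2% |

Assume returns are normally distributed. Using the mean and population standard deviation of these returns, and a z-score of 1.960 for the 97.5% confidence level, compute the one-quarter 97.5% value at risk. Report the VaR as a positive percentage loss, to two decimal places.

4.36

μ = (2.2 − 0.6 − 2.2 − 2.6 + 2.5 − 2 − 1.2) / 7 = -3.90 / 7 = -0.5571%
Population std dev = √[26.3171 / 7] = 1.9390%
VaR = −(μ − z·σ) = −(-0.5571 − 1.960 × 1.9390) = −(-4.3575) = 4.3575%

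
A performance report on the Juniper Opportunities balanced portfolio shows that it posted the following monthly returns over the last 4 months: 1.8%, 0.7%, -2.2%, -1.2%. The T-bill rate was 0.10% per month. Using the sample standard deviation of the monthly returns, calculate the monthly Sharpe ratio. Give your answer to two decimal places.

Mean return r̄ = -0.90 / 4 = -0.2250%
Σ(r − r̄)² = (1.8 − (-0.2250))² + (0.7 − (-0.2250))² + (-2.2 − (-0.2250))² + … = 9.8075
sample σ = √(9.8075 / 3) = √3.2692 = 1.8081%
Sharpe = (r̄ − rf) / σ = (-0.2250 − 0.1) / 1.8081 = -0.3250 / 1.8081 = -0.1797

-0.18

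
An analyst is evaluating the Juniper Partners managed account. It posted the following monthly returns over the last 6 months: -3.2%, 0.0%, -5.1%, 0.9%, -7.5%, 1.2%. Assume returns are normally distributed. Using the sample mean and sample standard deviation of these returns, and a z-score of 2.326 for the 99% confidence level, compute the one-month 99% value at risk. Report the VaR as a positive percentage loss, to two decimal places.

10.57

r̄ = (-3.2 + 0 − 5.1 + 0.9 − 7.5 + 1.2) / 6 = -2.2833%
Sample std dev = √[63.4683 / 5] = 3.5628%
VaR = −(r̄ − z·σ) = −(-2.2833 − 2.326 × 3.5628) = −(-10.5704) = 10.5704%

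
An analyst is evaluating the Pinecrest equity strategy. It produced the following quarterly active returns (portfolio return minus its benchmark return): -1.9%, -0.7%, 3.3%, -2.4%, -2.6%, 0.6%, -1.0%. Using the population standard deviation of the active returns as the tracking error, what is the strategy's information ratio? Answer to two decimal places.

-0.35

Mean return r̄ = -4.70 / 7 = -0.6714%
Population σ = √[Σ(r − r̄)² / 7] = √[25.7143 / 7] = √3.6735 = 1.9166%
IR = r̄ / tracking error = -0.6714 / 1.9166 = -0.3503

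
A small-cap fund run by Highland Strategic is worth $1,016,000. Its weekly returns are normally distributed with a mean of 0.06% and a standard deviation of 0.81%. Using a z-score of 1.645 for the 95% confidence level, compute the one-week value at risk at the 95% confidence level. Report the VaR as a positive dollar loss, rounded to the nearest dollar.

Return at the 95% tail: μ − z·σ = 0.06% − 1.645 × 0.81% = 0.06 − 1.33245 = -1.27245%
VaR = −(-1.27245%) × $1,016,000 = 1.27245% × $1,016,000 = $12,928

$12,928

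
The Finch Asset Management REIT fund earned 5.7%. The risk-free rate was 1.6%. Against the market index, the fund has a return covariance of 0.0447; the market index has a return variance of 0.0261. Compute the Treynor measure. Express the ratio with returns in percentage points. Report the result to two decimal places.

β = Cov / Var = 0.0447 / 0.0261 = 1.7126
Treynor = (Rp − Rf) / β = (5.7% − 1.6%) / 1.7126 = 4.10 / 1.7126 = 2.3940

2.39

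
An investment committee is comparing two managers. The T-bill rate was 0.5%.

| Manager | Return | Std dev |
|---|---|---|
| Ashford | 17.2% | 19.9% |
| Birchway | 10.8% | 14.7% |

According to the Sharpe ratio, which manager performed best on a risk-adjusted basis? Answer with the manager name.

Ashford: Sharpe ratio = (17.2% − 0.5%) / 19.9% = 0.839
Birchway: Sharpe ratio = (10.8% − 0.5%) / 14.7% = 0.701
Highest: Ashford (0.839).

Ashford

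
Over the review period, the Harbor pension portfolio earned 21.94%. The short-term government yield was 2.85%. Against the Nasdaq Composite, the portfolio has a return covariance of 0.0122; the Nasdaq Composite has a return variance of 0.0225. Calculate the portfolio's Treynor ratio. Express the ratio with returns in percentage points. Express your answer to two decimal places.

β = Cov / Var = 0.0122 / 0.0225 = 0.5422
Treynor = (Rp − Rf) / β = (21.94% − 2.85%) / 0.5422 = 19.09 / 0.5422 = 35.2084

35.21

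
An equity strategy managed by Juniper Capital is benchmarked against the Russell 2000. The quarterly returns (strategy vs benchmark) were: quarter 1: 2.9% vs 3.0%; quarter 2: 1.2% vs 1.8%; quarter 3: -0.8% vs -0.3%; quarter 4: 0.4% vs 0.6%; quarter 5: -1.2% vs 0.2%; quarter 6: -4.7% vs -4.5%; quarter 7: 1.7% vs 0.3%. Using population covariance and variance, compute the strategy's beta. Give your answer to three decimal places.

0.998

r̄p = -0.0714%,  r̄m = 0.1571%
Cov = Σ(rp − r̄p)(rm − r̄m) / 7 = 4.6912
Var(rm) = Σ(rm − r̄m)² / 7 = 4.6996
β = Cov / Var = 4.6912 / 4.6996 = 0.9982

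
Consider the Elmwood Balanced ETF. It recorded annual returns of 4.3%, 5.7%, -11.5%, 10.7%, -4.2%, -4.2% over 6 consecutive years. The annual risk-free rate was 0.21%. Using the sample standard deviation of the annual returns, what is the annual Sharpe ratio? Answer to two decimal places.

μ = (4.3 + 5.7 − 11.5 + 10.7 − 4.2 − 4.2) / 6 = 0.80 / 6 = 0.1333%
Sample std dev = √[332.8933 / 5] = 8.1596%
Sharpe = (μ − rf) / σ = (0.1333 − 0.21) / 8.1596 = -0.0767 / 8.1596 = -0.0094

-0.01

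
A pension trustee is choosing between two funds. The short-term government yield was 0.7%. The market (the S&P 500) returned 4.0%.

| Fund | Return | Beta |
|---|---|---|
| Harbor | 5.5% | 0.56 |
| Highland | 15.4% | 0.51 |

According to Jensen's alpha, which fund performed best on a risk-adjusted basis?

Harbor: α = 5.5% − [0.7% + 0.56 × (4.0% − 0.7%)] = 2.952
Highland: α = 15.4% − [0.7% + 0.51 × (4.0% − 0.7%)] = 13.017
Highest: Highland (13.017).

Highland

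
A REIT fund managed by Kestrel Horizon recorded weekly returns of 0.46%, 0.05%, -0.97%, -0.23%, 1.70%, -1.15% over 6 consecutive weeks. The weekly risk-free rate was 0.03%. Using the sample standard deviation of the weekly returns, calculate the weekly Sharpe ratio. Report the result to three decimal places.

μ = (0.46 + 0.05 − 0.97 − 0.23 + 1.7 − 1.15) / 6 = -0.0233%
Σ(r − μ)² = 5.4171; sample σ = √(5.4171/5) = 1.0409%
Sharpe = (μ − rf) / σ = (-0.0233 − 0.03) / 1.0409 = -0.0533 / 1.0409 = -0.0512

-0.051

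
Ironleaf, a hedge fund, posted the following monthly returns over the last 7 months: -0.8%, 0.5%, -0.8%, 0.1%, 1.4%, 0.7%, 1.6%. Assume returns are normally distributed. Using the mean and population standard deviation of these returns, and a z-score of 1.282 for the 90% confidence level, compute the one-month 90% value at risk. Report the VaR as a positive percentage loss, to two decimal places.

r̄ = (-0.8 + 0.5 − 0.8 + 0.1 + 1.4 + 0.7 + 1.6) / 7 = 2.70 / 7 = 0.3857%
Population std dev = √[5.5086 / 7] = 0.8871%
VaR = −(r̄ − z·σ) = −(0.3857 − 1.282 × 0.8871) = −(-0.7516) = 0.7516%

0.75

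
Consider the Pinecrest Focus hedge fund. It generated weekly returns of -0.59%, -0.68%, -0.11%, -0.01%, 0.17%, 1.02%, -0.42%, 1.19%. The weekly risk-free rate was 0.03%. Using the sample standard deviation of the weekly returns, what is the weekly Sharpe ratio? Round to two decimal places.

r̄ = (-0.59 − 0.68 − 0.11 − 0.01 + 0.17 + 1.02 − 0.42 + 1.19) / 8 = 0.0713%
Σ(r − r̄)² = (-0.59 − 0.0713)² + (-0.68 − 0.0713)² + (-0.11 − 0.0713)² + … = 3.4439
σ = √[3.4439 / 7] = 0.7014%
Sharpe = (r̄ − rf) / σ = (0.0713 − 0.03) / 0.7014 = 0.0413 / 0.7014 = 0.0589

0.06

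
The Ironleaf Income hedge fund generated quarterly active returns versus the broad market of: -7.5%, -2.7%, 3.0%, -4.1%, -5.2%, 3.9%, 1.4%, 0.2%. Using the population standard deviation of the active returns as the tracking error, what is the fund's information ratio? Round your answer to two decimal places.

μ = (-7.5 − 2.7 + 3 − 4.1 − 5.2 + 3.9 + 1.4 + 0.2) / 8 = -11.00 / 8 = -1.3750%
Σ(r − μ)² = (-7.5 − (-1.3750))² + (-2.7 − (-1.3750))² + … = 118.4750
population σ = √(118.4750 / 8) = √14.8094 = 3.8483%
IR = μ / tracking error = -1.3750 / 3.8483 = -0.3573

-0.36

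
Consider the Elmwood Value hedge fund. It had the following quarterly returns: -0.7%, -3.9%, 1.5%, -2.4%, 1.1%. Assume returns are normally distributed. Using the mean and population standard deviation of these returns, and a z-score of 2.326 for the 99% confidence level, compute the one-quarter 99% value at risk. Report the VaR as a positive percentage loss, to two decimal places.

μ = (-0.7 − 3.9 + 1.5 − 2.4 + 1.1) / 5 = -4.40 / 5 = -0.8800%
Population σ = √[Σ(r − μ)² / 5] = √[21.0480 / 5] = √4.2096 = 2.0517%
VaR = −(μ − z·σ) = −(-0.8800 − 2.326 × 2.0517) = −(-5.6523) = 5.6523%

5.65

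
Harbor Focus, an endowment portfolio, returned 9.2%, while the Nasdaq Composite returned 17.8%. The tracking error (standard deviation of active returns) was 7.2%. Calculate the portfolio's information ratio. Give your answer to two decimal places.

IR = (Rp − Rb) / TE = (9.2% − 17.8%) / 7.2% = -8.60% / 7.2% = -1.1944

-1.19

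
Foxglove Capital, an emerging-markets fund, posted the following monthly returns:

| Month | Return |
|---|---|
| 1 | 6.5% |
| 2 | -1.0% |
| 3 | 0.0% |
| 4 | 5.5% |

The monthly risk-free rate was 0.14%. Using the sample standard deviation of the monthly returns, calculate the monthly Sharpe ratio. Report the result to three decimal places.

μ = (6.5 − 1 + 0 + 5.5) / 4 = 2.7500%
Σ(r − μ)² = 43.2500; sample σ = √(43.2500/3) = 3.7969%
Sharpe = (μ − rf) / σ = (2.7500 − 0.14) / 3.7969 = 2.6100 / 3.7969 = 0.6874

0.687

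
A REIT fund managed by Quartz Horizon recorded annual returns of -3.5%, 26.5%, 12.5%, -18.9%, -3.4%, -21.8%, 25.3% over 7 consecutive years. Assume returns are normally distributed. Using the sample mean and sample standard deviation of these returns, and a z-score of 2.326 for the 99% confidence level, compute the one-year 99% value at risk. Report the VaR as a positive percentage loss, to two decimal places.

r̄ = (-3.5 + 26.5 + 12.5 − 18.9 − 3.4 − 21.8 + 25.3) / 7 = 2.3857%
Σ(r − r̄)² = (-3.5 − 2.3857)² + (26.5 − 2.3857)² + … = 2315.0086
σ = √[2315.0086 / 6] = 19.6427%
VaR = −(r̄ − z·σ) = −(2.3857 − 2.326 × 19.6427) = −(-43.3032) = 43.3032%

43.30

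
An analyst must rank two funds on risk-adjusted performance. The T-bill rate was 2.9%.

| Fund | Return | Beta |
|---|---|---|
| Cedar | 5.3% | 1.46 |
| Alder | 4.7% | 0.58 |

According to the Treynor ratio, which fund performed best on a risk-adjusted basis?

Alder

Cedar: Treynor = (5.3% − 2.9%) / 1.46 = 1.644
Alder: Treynor = (4.7% − 2.9%) / 0.58 = 3.103
Highest: Alder (3.103).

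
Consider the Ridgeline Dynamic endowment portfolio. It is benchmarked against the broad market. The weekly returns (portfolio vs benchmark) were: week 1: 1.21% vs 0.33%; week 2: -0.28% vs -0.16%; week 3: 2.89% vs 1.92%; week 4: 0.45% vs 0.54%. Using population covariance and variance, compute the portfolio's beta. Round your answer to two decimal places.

r̄p = 1.0675%,  r̄m = 0.6575%
Cov = Σ(rp − r̄p)(rm − r̄m) / 4 = 0.8571
Var(rm) = Σ(rm − r̄m)² / 4 = 0.5958
β = Cov / Var = 0.8571 / 0.5958 = 1.4386

1.44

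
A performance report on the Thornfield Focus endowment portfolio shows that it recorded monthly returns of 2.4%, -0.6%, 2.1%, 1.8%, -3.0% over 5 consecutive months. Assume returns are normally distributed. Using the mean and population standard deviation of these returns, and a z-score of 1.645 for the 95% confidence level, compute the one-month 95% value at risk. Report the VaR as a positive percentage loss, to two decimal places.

r̄ = (2.4 − 0.6 + 2.1 + 1.8 − 3) / 5 = 0.5400%
Σ(r − r̄)² = 21.3120; population σ = √(21.3120/5) = 2.0646%
VaR = −(r̄ − z·σ) = −(0.5400 − 1.645 × 2.0646) = −(-2.8563) = 2.8563%

2.86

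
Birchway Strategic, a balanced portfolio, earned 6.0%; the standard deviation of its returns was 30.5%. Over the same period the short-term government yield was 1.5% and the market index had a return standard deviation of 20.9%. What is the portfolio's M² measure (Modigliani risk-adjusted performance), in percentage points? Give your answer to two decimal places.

Sharpe = (Rp − Rf) / σp = (6.0% − 1.5%) / 30.5% = 0.1475
M² = Rf + Sharpe × σm = 1.5% + 0.1475 × 20.9% = 4.5828%

4.58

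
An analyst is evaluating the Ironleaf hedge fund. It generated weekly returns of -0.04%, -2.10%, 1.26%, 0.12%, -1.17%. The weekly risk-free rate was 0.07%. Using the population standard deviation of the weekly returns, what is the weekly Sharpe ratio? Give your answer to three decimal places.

-0.396

r̄ = (-0.04 − 2.1 + 1.26 + 0.12 − 1.17) / 5 = -1.930 / 5 = -0.3860%
Σ(r − r̄)² = (-0.04 − (-0.3860))² + (-2.1 − (-0.3860))² + (1.26 − (-0.3860))² + … = 6.6375
σ = √[6.6375 / 5] = 1.1522%
Sharpe = (r̄ − rf) / σ = (-0.3860 − 0.07) / 1.1522 = -0.4560 / 1.1522 = -0.3958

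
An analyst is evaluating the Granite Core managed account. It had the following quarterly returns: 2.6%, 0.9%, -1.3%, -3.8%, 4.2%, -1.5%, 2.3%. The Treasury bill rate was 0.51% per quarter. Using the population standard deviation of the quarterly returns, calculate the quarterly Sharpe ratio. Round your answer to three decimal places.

r̄ = (2.6 + 0.9 − 1.3 − 3.8 + 4.2 − 1.5 + 2.3) / 7 = 0.4857%
Σ(r − r̄)² = (2.6 − 0.4857)² + (0.9 − 0.4857)² + … = 47.2286
population σ = √(47.2286 / 7) = √6.7469 = 2.5975%
Sharpe = (r̄ − rf) / σ = (0.4857 − 0.51) / 2.5975 = -0.0243 / 2.5975 = -0.0094

-0.009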